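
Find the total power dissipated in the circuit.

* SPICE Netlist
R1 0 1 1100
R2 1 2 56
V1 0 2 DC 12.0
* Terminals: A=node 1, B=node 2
Nodal analysis, taking node 2 as the 0 V reference.
Source V1 fixes V_0 = 12 V.
KCL at each unknown node (sum of currents leaving = 0; resistances in Ω):
  Node 1: (V_1 - 12)/1100 + (V_1 - 0)/56 = 0
Collecting terms: 0.01877 × V_1 = 0.01091  =>  V_1 = 0.5813 V
Power in each resistor, P = (ΔV)²/R:
  P_R1 = (12 - 0.5813)²/1100 = 0.1185 W
  P_R2 = (0.5813 - 0)²/56 = 0.006034 W
P_total = P_R1 + P_R2 = 0.1246 W

Final answer: 0.1246 W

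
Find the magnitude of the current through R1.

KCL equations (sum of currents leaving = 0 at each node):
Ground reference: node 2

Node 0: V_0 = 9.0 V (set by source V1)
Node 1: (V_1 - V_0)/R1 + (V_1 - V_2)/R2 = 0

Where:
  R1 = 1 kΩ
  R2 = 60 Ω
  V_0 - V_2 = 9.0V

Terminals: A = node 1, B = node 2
Nodal analysis, taking node 2 as the 0 V reference.
Source V1 fixes V_0 = 9 V.
KCL at each unknown node (sum of currents leaving = 0; resistances in Ω):
  Node 1: (V_1 - 9)/1000 + (V_1 - 0)/60 = 0
Collecting terms: 0.01767 × V_1 = 0.009  =>  V_1 = 0.5094 V
I_R1 = (V_0 - V_1)/R1 = (9 - 0.5094)/1000 = 0.008491 A
|I_R1| = 0.008491 A

Final answer: |I_R1| = 0.008491 A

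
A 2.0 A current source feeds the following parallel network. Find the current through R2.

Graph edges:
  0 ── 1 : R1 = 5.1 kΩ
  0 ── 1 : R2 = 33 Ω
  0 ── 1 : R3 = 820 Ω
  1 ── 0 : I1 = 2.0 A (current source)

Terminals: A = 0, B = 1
All resistors sit directly between nodes 0 and 1, so they are in parallel and share one voltage V; the full source current 2 A splits among them.
1/R_par = 1/5100 + 1/33 + 1/820 = 0.03172 S  =>  R_par = 31.53 Ω
V = I × R_par = 2 × 31.53 = 63.05 V
I_R2 = V/R2 = 63.05/33 = 1.911 A

Final answer: 1.911 A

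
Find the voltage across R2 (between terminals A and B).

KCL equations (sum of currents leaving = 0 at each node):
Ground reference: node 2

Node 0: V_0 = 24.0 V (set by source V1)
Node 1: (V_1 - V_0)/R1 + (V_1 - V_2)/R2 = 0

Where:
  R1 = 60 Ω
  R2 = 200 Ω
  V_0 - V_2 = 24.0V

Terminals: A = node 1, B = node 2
R1 and R2 are in series across V1 (node 0 → node 1 → node 2), and the output A–B is taken across R2, so this is a voltage divider.
Series current: I = V1/(R1 + R2) = 24/(60 + 200) = 24/260 = 0.09231 A
V_R2 = I × R2 = V1 × R2/(R1 + R2) = 24 × 200/260 = 18.46 V

Final answer: 18.46 V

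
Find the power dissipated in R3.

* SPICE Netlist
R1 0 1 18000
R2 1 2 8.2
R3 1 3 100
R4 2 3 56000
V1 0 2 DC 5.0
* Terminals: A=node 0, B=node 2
Nodal analysis, taking node 2 as the 0 V reference.
Source V1 fixes V_0 = 5 V.
KCL at each unknown node (sum of currents leaving = 0; resistances in Ω):
  Node 1: (V_1 - 5)/18000 + (V_1 - 0)/8.2 + (V_1 - V_3)/100 = 0
  Node 3: (V_3 - V_1)/100 + (V_3 - 0)/56000 = 0
Collecting terms (coefficients in siemens):
  0.132·V_1 - 0.01·V_3 = 0.0002778
  0.01002·V_3 - 0.01·V_1 = 0
Determinant D = (0.132)(0.01002) - (-0.01)(-0.01) = 0.001222
V_1 = [(0.0002778)(0.01002) - (-0.01)(0)]/D = 0.002276 V
V_3 = [(0.132)(0) - (0.0002778)(-0.01)]/D = 0.002272 V
I_R3 = (V_1 - V_3)/R3 = (0.002276 - 0.002272)/100 = 0.00000004058 A
P_R3 = I_R3² × R3 = (0.00000004058)² × 100 = 0.0000000000001647 W

Final answer: 1.647e-13 W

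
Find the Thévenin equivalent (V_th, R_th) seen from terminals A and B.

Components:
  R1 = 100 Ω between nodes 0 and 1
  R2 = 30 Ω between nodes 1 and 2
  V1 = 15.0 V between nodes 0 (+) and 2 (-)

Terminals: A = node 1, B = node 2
Step 1 — V_th is the open-circuit voltage V_A - V_B (nothing connected across the terminals).
Nodal analysis, taking node 2 as the 0 V reference.
Source V1 fixes V_0 = 15 V.
KCL at each unknown node (sum of currents leaving = 0; resistances in Ω):
  Node 1: (V_1 - 15)/100 + (V_1 - 0)/30 = 0
Collecting terms: 0.04333 × V_1 = 0.15  =>  V_1 = 3.462 V
V_th = V_1 - V_2 = 3.462 - 0 = 3.462 V
Step 2 — R_th: zero the source — replace V1 by a short circuit (node 2 merges into node 0) — and find the resistance seen between A (node 1) and B (node 0).
Reduce the network between node 1 (A) and node 0 (B) by series/parallel combination:
  Rp1 = R1 ‖ R2 (parallel, both between nodes 0 and 1) = 1/(1/100 + 1/30) = 23.08 Ω
R_th = 23.08 Ω

Final answer: V_th = 3.462 V, R_th = 23.08 Ω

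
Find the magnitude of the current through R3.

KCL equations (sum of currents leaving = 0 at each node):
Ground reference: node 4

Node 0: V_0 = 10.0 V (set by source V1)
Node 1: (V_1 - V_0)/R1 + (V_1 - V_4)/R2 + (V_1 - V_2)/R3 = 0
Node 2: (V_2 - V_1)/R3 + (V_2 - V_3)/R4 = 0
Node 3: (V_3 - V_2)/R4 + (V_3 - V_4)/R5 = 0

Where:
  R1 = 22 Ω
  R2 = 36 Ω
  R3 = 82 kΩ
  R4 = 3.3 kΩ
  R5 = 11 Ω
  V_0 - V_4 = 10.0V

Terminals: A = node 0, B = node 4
Nodal analysis, taking node 4 as the 0 V reference.
Source V1 fixes V_0 = 10 V.
KCL at each unknown node (sum of currents leaving = 0; resistances in Ω):
  Node 1: (V_1 - 10)/22 + (V_1 - 0)/36 + (V_1 - V_2)/82000 = 0
  Node 2: (V_2 - V_1)/82000 + (V_2 - V_3)/3300 = 0
  Node 3: (V_3 - V_2)/3300 + (V_3 - 0)/11 = 0
Collecting terms (coefficients in siemens):
  0.07324·V_1 - 0.0000122·V_2 = 0.4545
  0.0003152·V_2 - 0.0000122·V_1 - 0.000303·V_3 = 0
  0.09121·V_3 - 0.000303·V_2 = 0
Solving these 3 simultaneous equations (Gaussian elimination) gives:
  V_1 = 6.206 V, V_2 = 0.2409 V, V_3 = 0.0008002 V
I_R3 = (V_1 - V_2)/R3 = (6.206 - 0.2409)/82000 = 0.00007274 A
|I_R3| = 0.00007274 A

Final answer: |I_R3| = 7.274e-05 A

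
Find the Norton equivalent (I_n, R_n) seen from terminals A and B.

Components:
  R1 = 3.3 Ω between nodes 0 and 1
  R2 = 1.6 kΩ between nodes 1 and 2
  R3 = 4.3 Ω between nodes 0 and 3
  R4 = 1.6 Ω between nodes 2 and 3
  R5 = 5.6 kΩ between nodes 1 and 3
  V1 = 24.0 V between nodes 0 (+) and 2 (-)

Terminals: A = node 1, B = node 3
Find the Thévenin equivalent first; then I_n = V_th/R_th and R_n = R_th.
Step 1 — V_th is the open-circuit voltage V_A - V_B (nothing connected across the terminals).
Nodal analysis, taking node 2 as the 0 V reference.
Source V1 fixes V_0 = 24 V.
KCL at each unknown node (sum of currents leaving = 0; resistances in Ω):
  Node 1: (V_1 - 24)/3.3 + (V_1 - 0)/1600 + (V_1 - V_3)/5600 = 0
  Node 3: (V_3 - 24)/4.3 + (V_3 - 0)/1.6 + (V_3 - V_1)/5600 = 0
Collecting terms (coefficients in siemens):
  0.3038·V_1 - 0.0001786·V_3 = 7.273
  0.8577·V_3 - 0.0001786·V_1 = 5.581
Determinant D = (0.3038)(0.8577) - (-0.0001786)(-0.0001786) = 0.2606
V_1 = [(7.273)(0.8577) - (-0.0001786)(5.581)]/D = 23.94 V
V_3 = [(0.3038)(5.581) - (7.273)(-0.0001786)]/D = 6.512 V
V_th = V_1 - V_3 = 23.94 - 6.512 = 17.43 V
Step 2 — R_th: zero the source — replace V1 by a short circuit (node 2 merges into node 0) — and find the resistance seen between A (node 1) and B (node 3).
Reduce the network between node 1 (A) and node 3 (B) by series/parallel combination:
  Rp1 = R1 ‖ R2 (parallel, both between nodes 0 and 1) = 1/(1/3.3 + 1/1600) = 3.293 Ω
  Rp2 = R3 ‖ R4 (parallel, both between nodes 0 and 3) = 1/(1/4.3 + 1/1.6) = 1.166 Ω
  Rs1 = Rp1 + Rp2 (series, joined only at node 0) = 3.293 + 1.166 = 4.459 Ω
  Rp3 = R5 ‖ Rs1 (parallel, both between nodes 1 and 3) = 1/(1/5600 + 1/4.459) = 4.456 Ω
R_th = 4.456 Ω
I_n = V_th/R_th = 17.43/4.456 = 3.911 A, and R_n = R_th = 4.456 Ω

Final answer: I_n = 3.911 A, R_n = 4.456 Ω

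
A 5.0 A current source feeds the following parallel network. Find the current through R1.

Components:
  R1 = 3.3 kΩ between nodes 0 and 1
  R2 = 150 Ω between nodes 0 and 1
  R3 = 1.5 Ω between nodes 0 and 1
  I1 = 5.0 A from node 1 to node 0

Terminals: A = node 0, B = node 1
All resistors sit directly between nodes 0 and 1, so they are in parallel and share one voltage V; the full source current 5 A splits among them.
1/R_par = 1/3300 + 1/150 + 1/1.5 = 0.6736 S  =>  R_par = 1.484 Ω
V = I × R_par = 5 × 1.484 = 7.422 V
I_R1 = V/R1 = 7.422/3300 = 0.002249 A

Final answer: 0.002249 A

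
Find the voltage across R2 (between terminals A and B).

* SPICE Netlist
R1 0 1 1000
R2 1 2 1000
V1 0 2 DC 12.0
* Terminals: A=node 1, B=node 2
R1 and R2 are in series across V1 (node 0 → node 1 → node 2), and the output A–B is taken across R2, so this is a voltage divider.
Series current: I = V1/(R1 + R2) = 12/(1000 + 1000) = 12/2000 = 0.006 A
V_R2 = I × R2 = V1 × R2/(R1 + R2) = 12 × 1000/2000 = 6 V

Final answer: 6 V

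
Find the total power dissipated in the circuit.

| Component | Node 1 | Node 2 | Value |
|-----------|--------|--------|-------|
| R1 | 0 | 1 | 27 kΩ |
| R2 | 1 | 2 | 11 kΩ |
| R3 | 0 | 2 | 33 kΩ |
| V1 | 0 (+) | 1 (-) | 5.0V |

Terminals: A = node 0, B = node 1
Nodal analysis, taking node 1 as the 0 V reference.
Source V1 fixes V_0 = 5 V.
KCL at each unknown node (sum of currents leaving = 0; resistances in Ω):
  Node 2: (V_2 - 0)/11000 + (V_2 - 5)/33000 = 0
Collecting terms: 0.0001212 × V_2 = 0.0001515  =>  V_2 = 1.25 V
Power in each resistor, P = (ΔV)²/R:
  P_R1 = (5 - 0)²/27000 = 0.0009259 W
  P_R2 = (0 - 1.25)²/11000 = 0.000142 W
  P_R3 = (5 - 1.25)²/33000 = 0.0004261 W
P_total = P_R1 + P_R2 + P_R3 = 0.001494 W

Final answer: 0.001494 W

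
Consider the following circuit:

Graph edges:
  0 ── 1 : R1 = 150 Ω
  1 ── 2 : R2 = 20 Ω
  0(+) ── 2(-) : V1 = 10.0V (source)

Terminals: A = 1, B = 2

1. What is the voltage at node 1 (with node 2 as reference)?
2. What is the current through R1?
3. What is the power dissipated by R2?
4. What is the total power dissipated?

Nodal analysis, taking node 2 as the 0 V reference.
Source V1 fixes V_0 = 10 V.
KCL at each unknown node (sum of currents leaving = 0; resistances in Ω):
  Node 1: (V_1 - 10)/150 + (V_1 - 0)/20 = 0
Collecting terms: 0.05667 × V_1 = 0.06667  =>  V_1 = 1.176 V
Part 1:
  Read off the nodal solution: V_1 = 1.176 V
Part 2:
  I_R1 = (V_0 - V_1)/R1 = (10 - 1.176)/150 = 0.05882 A
  Magnitude: I_R1 = 0.05882 A
Part 3:
  I_R2 = (V_1 - V_2)/R2 = (1.176 - 0)/20 = 0.05882 A
  P_R2 = I_R2² × R2 = (0.05882)² × 20 = 0.0692 W
Part 4:
  Power in each resistor, P = (ΔV)²/R:
    P_R1 = (10 - 1.176)²/150 = 0.519 W
    P_R2 = (1.176 - 0)²/20 = 0.0692 W
  P_total = P_R1 + P_R2 = 0.5882 W

Final answers:
1. V_1 = 1.176 V
2. I_R1 = 0.05882 A
3. P_R2 = 0.0692 W
4. P_total = 0.5882 W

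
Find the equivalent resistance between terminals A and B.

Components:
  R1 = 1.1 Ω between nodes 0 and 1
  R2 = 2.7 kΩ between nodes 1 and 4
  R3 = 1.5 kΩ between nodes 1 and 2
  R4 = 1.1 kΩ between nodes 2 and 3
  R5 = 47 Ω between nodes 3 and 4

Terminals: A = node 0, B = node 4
Reduce the network between node 0 (A) and node 4 (B) by series/parallel combination:
  Rs1 = R3 + R4 (series, joined only at node 2) = 1500 + 1100 = 2600 Ω
  Rs2 = R5 + Rs1 (series, joined only at node 3) = 47 + 2600 = 2647 Ω
  Rp1 = R2 ‖ Rs2 (parallel, both between nodes 1 and 4) = 1/(1/2700 + 1/2647) = 1337 Ω
  Rs3 = R1 + Rp1 (series, joined only at node 1) = 1.1 + 1337 = 1338 Ω
R_eq = 1.338 kΩ

Final answer: 1.338 kΩ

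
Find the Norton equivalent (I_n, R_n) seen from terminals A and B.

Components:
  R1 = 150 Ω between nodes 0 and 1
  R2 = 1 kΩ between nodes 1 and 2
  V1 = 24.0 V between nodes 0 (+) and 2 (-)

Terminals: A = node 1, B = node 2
Find the Thévenin equivalent first; then I_n = V_th/R_th and R_n = R_th.
Step 1 — V_th is the open-circuit voltage V_A - V_B (nothing connected across the terminals).
Nodal analysis, taking node 2 as the 0 V reference.
Source V1 fixes V_0 = 24 V.
KCL at each unknown node (sum of currents leaving = 0; resistances in Ω):
  Node 1: (V_1 - 24)/150 + (V_1 - 0)/1000 = 0
Collecting terms: 0.007667 × V_1 = 0.16  =>  V_1 = 20.87 V
V_th = V_1 - V_2 = 20.87 - 0 = 20.87 V
Step 2 — R_th: zero the source — replace V1 by a short circuit (node 2 merges into node 0) — and find the resistance seen between A (node 1) and B (node 0).
Reduce the network between node 1 (A) and node 0 (B) by series/parallel combination:
  Rp1 = R1 ‖ R2 (parallel, both between nodes 0 and 1) = 1/(1/150 + 1/1000) = 130.4 Ω
R_th = 130.4 Ω
I_n = V_th/R_th = 20.87/130.4 = 0.16 A, and R_n = R_th = 130.4 Ω

Final answer: I_n = 0.16 A, R_n = 130.4 Ω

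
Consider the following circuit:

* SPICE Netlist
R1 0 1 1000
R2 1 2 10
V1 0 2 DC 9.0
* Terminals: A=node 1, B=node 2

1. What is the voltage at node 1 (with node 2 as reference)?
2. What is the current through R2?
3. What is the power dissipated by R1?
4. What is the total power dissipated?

Nodal analysis, taking node 2 as the 0 V reference.
Source V1 fixes V_0 = 9 V.
KCL at each unknown node (sum of currents leaving = 0; resistances in Ω):
  Node 1: (V_1 - 9)/1000 + (V_1 - 0)/10 = 0
Collecting terms: 0.101 × V_1 = 0.009  =>  V_1 = 0.08911 V
Part 1:
  Read off the nodal solution: V_1 = 0.08911 V
Part 2:
  I_R2 = (V_1 - V_2)/R2 = (0.08911 - 0)/10 = 0.008911 A
  Magnitude: I_R2 = 0.008911 A
Part 3:
  I_R1 = (V_0 - V_1)/R1 = (9 - 0.08911)/1000 = 0.008911 A
  P_R1 = I_R1² × R1 = (0.008911)² × 1000 = 0.0794 W
Part 4:
  Power in each resistor, P = (ΔV)²/R:
    P_R1 = (9 - 0.08911)²/1000 = 0.0794 W
    P_R2 = (0.08911 - 0)²/10 = 0.000794 W
  P_total = P_R1 + P_R2 = 0.0802 W

Final answers:
1. V_1 = 0.08911 V
2. I_R2 = 0.008911 A
3. P_R1 = 0.0794 W
4. P_total = 0.0802 W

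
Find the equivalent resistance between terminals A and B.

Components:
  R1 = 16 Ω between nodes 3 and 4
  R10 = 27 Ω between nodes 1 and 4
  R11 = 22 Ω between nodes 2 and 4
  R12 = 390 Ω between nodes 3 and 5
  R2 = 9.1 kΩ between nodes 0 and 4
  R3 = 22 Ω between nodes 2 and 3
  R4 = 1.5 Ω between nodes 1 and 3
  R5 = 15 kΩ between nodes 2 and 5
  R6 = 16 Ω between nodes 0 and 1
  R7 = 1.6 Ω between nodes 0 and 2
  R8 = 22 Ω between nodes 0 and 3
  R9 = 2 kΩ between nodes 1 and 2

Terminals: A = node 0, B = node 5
The network is not a plain series/parallel combination. Inject a 1 A test current into terminal A (node 0) and return it from terminal B (node 5); then R_eq = V_A / (1 A).
Nodal analysis, taking node 5 as the 0 V reference.
Current source I_test pushes 1 A into node 0 and draws it out of node 5.
KCL at each unknown node (sum of currents leaving = 0; resistances in Ω):
  Node 0: (V_0 - V_4)/9100 + (V_0 - V_1)/16 + (V_0 - V_2)/1.6 + (V_0 - V_3)/22 - 1 = 0
  Node 1: (V_1 - V_0)/16 + (V_1 - V_3)/1.5 + (V_1 - V_2)/2000 + (V_1 - V_4)/27 = 0
  Node 2: (V_2 - V_0)/1.6 + (V_2 - V_1)/2000 + (V_2 - V_3)/22 + (V_2 - 0)/15000 + (V_2 - V_4)/22 = 0
  Node 3: (V_3 - V_0)/22 + (V_3 - V_1)/1.5 + (V_3 - V_2)/22 + (V_3 - V_4)/16 + (V_3 - 0)/390 = 0
  Node 4: (V_4 - V_0)/9100 + (V_4 - V_1)/27 + (V_4 - V_2)/22 + (V_4 - V_3)/16 = 0
Collecting terms (coefficients in siemens):
  0.7331·V_0 - 0.0625·V_1 - 0.625·V_2 - 0.04545·V_3 - 0.0001099·V_4 = 1
  0.7667·V_1 - 0.0625·V_0 - 0.0005·V_2 - 0.6667·V_3 - 0.03704·V_4 = 0
  0.7165·V_2 - 0.625·V_0 - 0.0005·V_1 - 0.04545·V_3 - 0.04545·V_4 = 0
  0.8226·V_3 - 0.04545·V_0 - 0.6667·V_1 - 0.04545·V_2 - 0.0625·V_4 = 0
  0.1451·V_4 - 0.0001099·V_0 - 0.03704·V_1 - 0.04545·V_2 - 0.0625·V_3 = 0
Solving these 5 simultaneous equations (Gaussian elimination) gives:
  V_0 = 385.7 V, V_1 = 380.5 V, V_2 = 385.1 V, V_3 = 380 V
  V_4 = 381.7 V
R_eq = V_0 / 1 A = 385.7 Ω

Final answer: 385.7 Ω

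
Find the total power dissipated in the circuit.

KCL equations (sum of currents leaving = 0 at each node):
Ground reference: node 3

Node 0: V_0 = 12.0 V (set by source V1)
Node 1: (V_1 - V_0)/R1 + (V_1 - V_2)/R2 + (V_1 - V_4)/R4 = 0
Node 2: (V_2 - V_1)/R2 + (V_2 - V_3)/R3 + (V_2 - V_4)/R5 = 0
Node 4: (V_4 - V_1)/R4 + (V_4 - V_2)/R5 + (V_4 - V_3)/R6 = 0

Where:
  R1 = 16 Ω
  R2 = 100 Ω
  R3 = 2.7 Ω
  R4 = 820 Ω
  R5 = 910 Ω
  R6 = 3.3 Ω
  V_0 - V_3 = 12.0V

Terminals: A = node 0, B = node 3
Nodal analysis, taking node 3 as the 0 V reference.
Source V1 fixes V_0 = 12 V.
KCL at each unknown node (sum of currents leaving = 0; resistances in Ω):
  Node 1: (V_1 - 12)/16 + (V_1 - V_2)/100 + (V_1 - V_4)/820 = 0
  Node 2: (V_2 - V_1)/100 + (V_2 - 0)/2.7 + (V_2 - V_4)/910 = 0
  Node 4: (V_4 - V_1)/820 + (V_4 - V_2)/910 + (V_4 - 0)/3.3 = 0
Collecting terms (coefficients in siemens):
  0.07372·V_1 - 0.01·V_2 - 0.00122·V_4 = 0.75
  0.3815·V_2 - 0.01·V_1 - 0.001099·V_4 = 0
  0.3053·V_4 - 0.00122·V_1 - 0.001099·V_2 = 0
Solving these 3 simultaneous equations (Gaussian elimination) gives:
  V_1 = 10.21 V, V_2 = 0.2678 V, V_4 = 0.04174 V
Power in each resistor, P = (ΔV)²/R:
  P_R1 = (12 - 10.21)²/16 = 0.2001 W
  P_R2 = (10.21 - 0.2678)²/100 = 0.9886 W
  P_R3 = (0.2678 - 0)²/2.7 = 0.02656 W
  P_R4 = (10.21 - 0.04174)²/820 = 0.1261 W
  P_R5 = (0.2678 - 0.04174)²/910 = 0.00005615 W
  P_R6 = (0 - 0.04174)²/3.3 = 0.000528 W
P_total = P_R1 + P_R2 + P_R3 + P_R4 + P_R5 + P_R6 = 1.342 W

Final answer: 1.342 W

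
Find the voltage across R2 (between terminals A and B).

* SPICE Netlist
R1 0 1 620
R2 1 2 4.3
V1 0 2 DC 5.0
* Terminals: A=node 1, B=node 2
R1 and R2 are in series across V1 (node 0 → node 1 → node 2), and the output A–B is taken across R2, so this is a voltage divider.
Series current: I = V1/(R1 + R2) = 5/(620 + 4.3) = 5/624.3 = 0.008009 A
V_R2 = I × R2 = V1 × R2/(R1 + R2) = 5 × 4.3/624.3 = 0.03444 V

Final answer: 0.03444 V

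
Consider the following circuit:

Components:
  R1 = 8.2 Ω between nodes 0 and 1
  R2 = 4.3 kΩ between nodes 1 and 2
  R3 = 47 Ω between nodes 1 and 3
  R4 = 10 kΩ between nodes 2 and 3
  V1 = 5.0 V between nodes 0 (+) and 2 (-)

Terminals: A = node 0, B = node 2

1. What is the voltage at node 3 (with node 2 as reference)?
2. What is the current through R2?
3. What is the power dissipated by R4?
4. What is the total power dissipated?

Nodal analysis, taking node 2 as the 0 V reference.
Source V1 fixes V_0 = 5 V.
KCL at each unknown node (sum of currents leaving = 0; resistances in Ω):
  Node 1: (V_1 - 5)/8.2 + (V_1 - 0)/4300 + (V_1 - V_3)/47 = 0
  Node 3: (V_3 - V_1)/47 + (V_3 - 0)/10000 = 0
Collecting terms (coefficients in siemens):
  0.1435·V_1 - 0.02128·V_3 = 0.6098
  0.02138·V_3 - 0.02128·V_1 = 0
Determinant D = (0.1435)(0.02138) - (-0.02128)(-0.02128) = 0.002614
V_1 = [(0.6098)(0.02138) - (-0.02128)(0)]/D = 4.986 V
V_3 = [(0.1435)(0) - (0.6098)(-0.02128)]/D = 4.963 V
Part 1:
  Read off the nodal solution: V_3 = 4.963 V
Part 2:
  I_R2 = (V_1 - V_2)/R2 = (4.986 - 0)/4300 = 0.00116 A
  Magnitude: I_R2 = 0.00116 A
Part 3:
  I_R4 = (V_2 - V_3)/R4 = (0 - 4.963)/10000 = -0.0004963 A
  P_R4 = I_R4² × R4 = (-0.0004963)² × 10000 = 0.002463 W
Part 4:
  Power in each resistor, P = (ΔV)²/R:
    P_R1 = (5 - 4.986)²/8.2 = 0.00002249 W
    P_R2 = (4.986 - 0)²/4300 = 0.005782 W
    P_R3 = (4.986 - 4.963)²/47 = 0.00001158 W
    P_R4 = (0 - 4.963)²/10000 = 0.002463 W
  P_total = P_R1 + P_R2 + P_R3 + P_R4 = 0.00828 W

Final answers:
1. V_3 = 4.963 V
2. I_R2 = 0.00116 A
3. P_R4 = 0.002463 W
4. P_total = 0.00828 W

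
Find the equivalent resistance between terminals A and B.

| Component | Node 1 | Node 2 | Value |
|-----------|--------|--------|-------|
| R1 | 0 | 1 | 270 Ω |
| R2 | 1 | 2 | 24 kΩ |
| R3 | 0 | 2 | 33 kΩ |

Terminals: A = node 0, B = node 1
Reduce the network between node 0 (A) and node 1 (B) by series/parallel combination:
  Rs1 = R3 + R2 (series, joined only at node 2) = 33000 + 24000 = 57000 Ω
  Rp1 = R1 ‖ Rs1 (parallel, both between nodes 0 and 1) = 1/(1/270 + 1/57000) = 268.7 Ω
R_eq = 268.7 Ω

Final answer: 268.7 Ω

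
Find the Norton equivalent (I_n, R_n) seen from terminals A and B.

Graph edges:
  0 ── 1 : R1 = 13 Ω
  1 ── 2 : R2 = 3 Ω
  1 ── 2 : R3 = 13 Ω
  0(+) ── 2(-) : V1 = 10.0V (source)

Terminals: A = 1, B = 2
Find the Thévenin equivalent first; then I_n = V_th/R_th and R_n = R_th.
Step 1 — V_th is the open-circuit voltage V_A - V_B (nothing connected across the terminals).
Nodal analysis, taking node 2 as the 0 V reference.
Source V1 fixes V_0 = 10 V.
KCL at each unknown node (sum of currents leaving = 0; resistances in Ω):
  Node 1: (V_1 - 10)/13 + (V_1 - 0)/3 + (V_1 - 0)/13 = 0
Collecting terms: 0.4872 × V_1 = 0.7692  =>  V_1 = 1.579 V
V_th = V_1 - V_2 = 1.579 - 0 = 1.579 V
Step 2 — R_th: zero the source — replace V1 by a short circuit (node 2 merges into node 0) — and find the resistance seen between A (node 1) and B (node 0).
Reduce the network between node 1 (A) and node 0 (B) by series/parallel combination:
  Rp1 = R1 ‖ R2 ‖ R3 (parallel, all between nodes 0 and 1) = 1/(1/13 + 1/3 + 1/13) = 2.053 Ω
R_th = 2.053 Ω
I_n = V_th/R_th = 1.579/2.053 = 0.7692 A, and R_n = R_th = 2.053 Ω

Final answer: I_n = 0.7692 A, R_n = 2.053 Ω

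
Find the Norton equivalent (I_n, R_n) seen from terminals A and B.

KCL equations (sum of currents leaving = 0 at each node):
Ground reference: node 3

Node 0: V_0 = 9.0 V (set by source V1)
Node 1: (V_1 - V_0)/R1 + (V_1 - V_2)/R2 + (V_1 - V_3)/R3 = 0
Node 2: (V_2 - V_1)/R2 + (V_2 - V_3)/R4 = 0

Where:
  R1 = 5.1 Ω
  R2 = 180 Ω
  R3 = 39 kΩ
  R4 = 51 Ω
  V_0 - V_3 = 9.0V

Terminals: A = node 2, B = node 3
Find the Thévenin equivalent first; then I_n = V_th/R_th and R_n = R_th.
Step 1 — V_th is the open-circuit voltage V_A - V_B (nothing connected across the terminals).
Nodal analysis, taking node 3 as the 0 V reference.
Source V1 fixes V_0 = 9 V.
KCL at each unknown node (sum of currents leaving = 0; resistances in Ω):
  Node 1: (V_1 - 9)/5.1 + (V_1 - V_2)/180 + (V_1 - 0)/39000 = 0
  Node 2: (V_2 - V_1)/180 + (V_2 - 0)/51 = 0
Collecting terms (coefficients in siemens):
  0.2017·V_1 - 0.005556·V_2 = 1.765
  0.02516·V_2 - 0.005556·V_1 = 0
Determinant D = (0.2017)(0.02516) - (-0.005556)(-0.005556) = 0.005044
V_1 = [(1.765)(0.02516) - (-0.005556)(0)]/D = 8.804 V
V_2 = [(0.2017)(0) - (1.765)(-0.005556)]/D = 1.944 V
V_th = V_2 - V_3 = 1.944 - 0 = 1.944 V
Step 2 — R_th: zero the source — replace V1 by a short circuit (node 3 merges into node 0) — and find the resistance seen between A (node 2) and B (node 0).
Reduce the network between node 2 (A) and node 0 (B) by series/parallel combination:
  Rp1 = R1 ‖ R3 (parallel, both between nodes 0 and 1) = 1/(1/5.1 + 1/39000) = 5.099 Ω
  Rs1 = R2 + Rp1 (series, joined only at node 1) = 180 + 5.099 = 185.1 Ω
  Rp2 = R4 ‖ Rs1 (parallel, both between nodes 0 and 2) = 1/(1/51 + 1/185.1) = 39.98 Ω
R_th = 39.98 Ω
I_n = V_th/R_th = 1.944/39.98 = 0.04862 A, and R_n = R_th = 39.98 Ω

Final answer: I_n = 0.04862 A, R_n = 39.98 Ω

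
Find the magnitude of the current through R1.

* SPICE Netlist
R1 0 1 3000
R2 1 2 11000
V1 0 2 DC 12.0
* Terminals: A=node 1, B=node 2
Nodal analysis, taking node 2 as the 0 V reference.
Source V1 fixes V_0 = 12 V.
KCL at each unknown node (sum of currents leaving = 0; resistances in Ω):
  Node 1: (V_1 - 12)/3000 + (V_1 - 0)/11000 = 0
Collecting terms: 0.0004242 × V_1 = 0.004  =>  V_1 = 9.429 V
I_R1 = (V_0 - V_1)/R1 = (12 - 9.429)/3000 = 0.0008571 A
|I_R1| = 0.0008571 A

Final answer: |I_R1| = 0.0008571 A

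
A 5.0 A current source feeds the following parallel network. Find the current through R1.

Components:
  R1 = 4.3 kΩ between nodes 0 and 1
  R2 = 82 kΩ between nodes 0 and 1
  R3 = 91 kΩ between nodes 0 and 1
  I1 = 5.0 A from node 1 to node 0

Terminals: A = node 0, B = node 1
All resistors sit directly between nodes 0 and 1, so they are in parallel and share one voltage V; the full source current 5 A splits among them.
1/R_par = 1/4300 + 1/82000 + 1/91000 = 0.0002557 S  =>  R_par = 3910 Ω
V = I × R_par = 5 × 3910 = 19550 V
I_R1 = V/R1 = 19550/4300 = 4.547 A

Final answer: 4.547 A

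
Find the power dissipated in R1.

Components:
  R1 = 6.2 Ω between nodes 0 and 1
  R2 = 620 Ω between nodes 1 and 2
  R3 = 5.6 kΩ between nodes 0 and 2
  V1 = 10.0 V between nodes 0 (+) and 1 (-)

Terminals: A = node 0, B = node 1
Nodal analysis, taking node 1 as the 0 V reference.
Source V1 fixes V_0 = 10 V.
KCL at each unknown node (sum of currents leaving = 0; resistances in Ω):
  Node 2: (V_2 - 0)/620 + (V_2 - 10)/5600 = 0
Collecting terms: 0.001791 × V_2 = 0.001786  =>  V_2 = 0.9968 V
I_R1 = (V_0 - V_1)/R1 = (10 - 0)/6.2 = 1.613 A
P_R1 = I_R1² × R1 = (1.613)² × 6.2 = 16.13 W

Final answer: 16.13 W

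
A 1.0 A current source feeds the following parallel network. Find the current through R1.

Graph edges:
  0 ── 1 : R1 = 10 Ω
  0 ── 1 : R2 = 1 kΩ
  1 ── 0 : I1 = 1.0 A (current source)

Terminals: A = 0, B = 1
All resistors sit directly between nodes 0 and 1, so they are in parallel and share one voltage V; the full source current 1 A splits among them.
1/R_par = 1/10 + 1/1000 = 0.101 S  =>  R_par = 9.901 Ω
V = I × R_par = 1 × 9.901 = 9.901 V
I_R1 = V/R1 = 9.901/10 = 0.9901 A

Final answer: 0.9901 A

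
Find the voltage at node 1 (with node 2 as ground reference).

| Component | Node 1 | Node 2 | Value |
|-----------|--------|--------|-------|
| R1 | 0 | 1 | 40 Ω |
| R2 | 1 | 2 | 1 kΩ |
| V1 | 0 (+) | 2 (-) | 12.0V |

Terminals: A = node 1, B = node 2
Nodal analysis, taking node 2 as the 0 V reference.
Source V1 fixes V_0 = 12 V.
KCL at each unknown node (sum of currents leaving = 0; resistances in Ω):
  Node 1: (V_1 - 12)/40 + (V_1 - 0)/1000 = 0
Collecting terms: 0.026 × V_1 = 0.3  =>  V_1 = 11.54 V
The requested potential is V_1 = 11.54 V.

Final answer: V_1 = 11.54 V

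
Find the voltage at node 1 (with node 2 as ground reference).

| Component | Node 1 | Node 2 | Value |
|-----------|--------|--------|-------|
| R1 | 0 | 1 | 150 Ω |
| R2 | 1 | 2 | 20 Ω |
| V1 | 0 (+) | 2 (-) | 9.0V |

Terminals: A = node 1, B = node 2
Nodal analysis, taking node 2 as the 0 V reference.
Source V1 fixes V_0 = 9 V.
KCL at each unknown node (sum of currents leaving = 0; resistances in Ω):
  Node 1: (V_1 - 9)/150 + (V_1 - 0)/20 = 0
Collecting terms: 0.05667 × V_1 = 0.06  =>  V_1 = 1.059 V
The requested potential is V_1 = 1.059 V.

Final answer: V_1 = 1.059 V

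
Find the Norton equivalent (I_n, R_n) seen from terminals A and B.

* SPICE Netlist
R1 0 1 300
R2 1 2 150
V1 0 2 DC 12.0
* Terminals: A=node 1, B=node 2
Find the Thévenin equivalent first; then I_n = V_th/R_th and R_n = R_th.
Step 1 — V_th is the open-circuit voltage V_A - V_B (nothing connected across the terminals).
Nodal analysis, taking node 2 as the 0 V reference.
Source V1 fixes V_0 = 12 V.
KCL at each unknown node (sum of currents leaving = 0; resistances in Ω):
  Node 1: (V_1 - 12)/300 + (V_1 - 0)/150 = 0
Collecting terms: 0.01 × V_1 = 0.04  =>  V_1 = 4 V
V_th = V_1 - V_2 = 4 - 0 = 4 V
Step 2 — R_th: zero the source — replace V1 by a short circuit (node 2 merges into node 0) — and find the resistance seen between A (node 1) and B (node 0).
Reduce the network between node 1 (A) and node 0 (B) by series/parallel combination:
  Rp1 = R1 ‖ R2 (parallel, both between nodes 0 and 1) = 1/(1/300 + 1/150) = 100 Ω
R_th = 100 Ω
I_n = V_th/R_th = 4/100 = 0.04 A, and R_n = R_th = 100 Ω

Final answer: I_n = 0.04 A, R_n = 100 Ω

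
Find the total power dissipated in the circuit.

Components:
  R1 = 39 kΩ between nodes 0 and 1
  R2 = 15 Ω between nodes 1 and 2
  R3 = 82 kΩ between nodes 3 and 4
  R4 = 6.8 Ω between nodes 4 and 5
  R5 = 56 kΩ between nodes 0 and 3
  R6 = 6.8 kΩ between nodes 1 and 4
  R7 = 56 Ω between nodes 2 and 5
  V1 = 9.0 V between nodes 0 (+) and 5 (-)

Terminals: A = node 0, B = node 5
Nodal analysis, taking node 5 as the 0 V reference.
Source V1 fixes V_0 = 9 V.
KCL at each unknown node (sum of currents leaving = 0; resistances in Ω):
  Node 1: (V_1 - 9)/39000 + (V_1 - V_2)/15 + (V_1 - V_4)/6800 = 0
  Node 2: (V_2 - V_1)/15 + (V_2 - 0)/56 = 0
  Node 3: (V_3 - V_4)/82000 + (V_3 - 9)/56000 = 0
  Node 4: (V_4 - V_3)/82000 + (V_4 - 0)/6.8 + (V_4 - V_1)/6800 = 0
Collecting terms (coefficients in siemens):
  0.06684·V_1 - 0.06667·V_2 - 0.0001471·V_4 = 0.0002308
  0.08452·V_2 - 0.06667·V_1 = 0
  0.00003005·V_3 - 0.0000122·V_4 = 0.0001607
  0.1472·V_4 - 0.0001471·V_1 - 0.0000122·V_3 = 0
Solving these 4 simultaneous equations (Gaussian elimination) gives:
  V_1 = 0.01619 V, V_2 = 0.01277 V, V_3 = 5.348 V, V_4 = 0.0004592 V
Power in each resistor, P = (ΔV)²/R:
  P_R1 = (9 - 0.01619)²/39000 = 0.002069 W
  P_R2 = (0.01619 - 0.01277)²/15 = 0.00000078 W
  P_R3 = (5.348 - 0.0004592)²/82000 = 0.0003487 W
  P_R4 = (0.0004592 - 0)²/6.8 = 0.00000003101 W
  P_R5 = (9 - 5.348)²/56000 = 0.0002382 W
  P_R6 = (0.01619 - 0.0004592)²/6800 = 0.0000000364 W
  P_R7 = (0.01277 - 0)²/56 = 0.000002912 W
P_total = P_R1 + P_R2 + P_R3 + P_R4 + P_R5 + P_R6 + P_R7 = 0.00266 W

Final answer: 0.00266 W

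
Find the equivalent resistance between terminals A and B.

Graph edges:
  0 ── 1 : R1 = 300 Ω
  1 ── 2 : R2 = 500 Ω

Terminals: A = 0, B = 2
Reduce the network between node 0 (A) and node 2 (B) by series/parallel combination:
  Rs1 = R1 + R2 (series, joined only at node 1) = 300 + 500 = 800 Ω
R_eq = 800 Ω

Final answer: 800 Ω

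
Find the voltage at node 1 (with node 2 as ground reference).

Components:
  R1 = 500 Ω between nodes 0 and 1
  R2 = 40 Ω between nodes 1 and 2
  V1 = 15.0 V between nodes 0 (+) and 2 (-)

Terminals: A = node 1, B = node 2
Nodal analysis, taking node 2 as the 0 V reference.
Source V1 fixes V_0 = 15 V.
KCL at each unknown node (sum of currents leaving = 0; resistances in Ω):
  Node 1: (V_1 - 15)/500 + (V_1 - 0)/40 = 0
Collecting terms: 0.027 × V_1 = 0.03  =>  V_1 = 1.111 V
The requested potential is V_1 = 1.111 V.

Final answer: V_1 = 1.111 V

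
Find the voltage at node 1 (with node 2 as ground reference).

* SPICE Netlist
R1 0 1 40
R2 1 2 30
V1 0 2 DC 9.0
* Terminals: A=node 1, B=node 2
Nodal analysis, taking node 2 as the 0 V reference.
Source V1 fixes V_0 = 9 V.
KCL at each unknown node (sum of currents leaving = 0; resistances in Ω):
  Node 1: (V_1 - 9)/40 + (V_1 - 0)/30 = 0
Collecting terms: 0.05833 × V_1 = 0.225  =>  V_1 = 3.857 V
The requested potential is V_1 = 3.857 V.

Final answer: V_1 = 3.857 V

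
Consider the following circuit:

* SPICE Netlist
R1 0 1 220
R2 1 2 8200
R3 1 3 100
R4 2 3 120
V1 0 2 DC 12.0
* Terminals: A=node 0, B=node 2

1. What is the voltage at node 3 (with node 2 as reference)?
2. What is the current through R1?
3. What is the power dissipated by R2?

Nodal analysis, taking node 2 as the 0 V reference.
Source V1 fixes V_0 = 12 V.
KCL at each unknown node (sum of currents leaving = 0; resistances in Ω):
  Node 1: (V_1 - 12)/220 + (V_1 - 0)/8200 + (V_1 - V_3)/100 = 0
  Node 3: (V_3 - V_1)/100 + (V_3 - 0)/120 = 0
Collecting terms (coefficients in siemens):
  0.01467·V_1 - 0.01·V_3 = 0.05455
  0.01833·V_3 - 0.01·V_1 = 0
Determinant D = (0.01467)(0.01833) - (-0.01)(-0.01) = 0.0001689
V_1 = [(0.05455)(0.01833) - (-0.01)(0)]/D = 5.921 V
V_3 = [(0.01467)(0) - (0.05455)(-0.01)]/D = 3.229 V
Part 1:
  Read off the nodal solution: V_3 = 3.229 V
Part 2:
  I_R1 = (V_0 - V_1)/R1 = (12 - 5.921)/220 = 0.02763 A
  Magnitude: I_R1 = 0.02763 A
Part 3:
  I_R2 = (V_1 - V_2)/R2 = (5.921 - 0)/8200 = 0.000722 A
  P_R2 = I_R2² × R2 = (0.000722)² × 8200 = 0.004275 W

Final answers:
1. V_3 = 3.229 V
2. I_R1 = 0.02763 A
3. P_R2 = 0.004275 W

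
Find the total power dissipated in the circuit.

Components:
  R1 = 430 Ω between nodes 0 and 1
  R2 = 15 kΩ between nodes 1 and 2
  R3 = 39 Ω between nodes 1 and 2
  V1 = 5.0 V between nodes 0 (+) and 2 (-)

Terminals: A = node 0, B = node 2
Nodal analysis, taking node 2 as the 0 V reference.
Source V1 fixes V_0 = 5 V.
KCL at each unknown node (sum of currents leaving = 0; resistances in Ω):
  Node 1: (V_1 - 5)/430 + (V_1 - 0)/15000 + (V_1 - 0)/39 = 0
Collecting terms: 0.02803 × V_1 = 0.01163  =>  V_1 = 0.4148 V
Power in each resistor, P = (ΔV)²/R:
  P_R1 = (5 - 0.4148)²/430 = 0.04889 W
  P_R2 = (0.4148 - 0)²/15000 = 0.00001147 W
  P_R3 = (0.4148 - 0)²/39 = 0.004412 W
P_total = P_R1 + P_R2 + P_R3 = 0.05332 W

Final answer: 0.05332 W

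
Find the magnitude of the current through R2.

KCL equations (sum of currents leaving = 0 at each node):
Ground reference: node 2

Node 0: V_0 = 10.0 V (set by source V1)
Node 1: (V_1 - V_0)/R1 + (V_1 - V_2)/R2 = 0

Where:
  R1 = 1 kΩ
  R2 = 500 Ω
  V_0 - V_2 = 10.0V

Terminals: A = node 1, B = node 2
Nodal analysis, taking node 2 as the 0 V reference.
Source V1 fixes V_0 = 10 V.
KCL at each unknown node (sum of currents leaving = 0; resistances in Ω):
  Node 1: (V_1 - 10)/1000 + (V_1 - 0)/500 = 0
Collecting terms: 0.003 × V_1 = 0.01  =>  V_1 = 3.333 V
I_R2 = (V_1 - V_2)/R2 = (3.333 - 0)/500 = 0.006667 A
|I_R2| = 0.006667 A

Final answer: |I_R2| = 0.006667 A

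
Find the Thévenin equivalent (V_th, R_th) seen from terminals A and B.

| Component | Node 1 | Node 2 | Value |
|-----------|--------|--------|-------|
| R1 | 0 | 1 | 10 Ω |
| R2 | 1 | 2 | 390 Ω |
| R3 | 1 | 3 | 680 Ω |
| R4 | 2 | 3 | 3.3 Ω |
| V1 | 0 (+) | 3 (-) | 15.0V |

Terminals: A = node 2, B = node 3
Step 1 — V_th is the open-circuit voltage V_A - V_B (nothing connected across the terminals).
Nodal analysis, taking node 3 as the 0 V reference.
Source V1 fixes V_0 = 15 V.
KCL at each unknown node (sum of currents leaving = 0; resistances in Ω):
  Node 1: (V_1 - 15)/10 + (V_1 - V_2)/390 + (V_1 - 0)/680 = 0
  Node 2: (V_2 - V_1)/390 + (V_2 - 0)/3.3 = 0
Collecting terms (coefficients in siemens):
  0.104·V_1 - 0.002564·V_2 = 1.5
  0.3056·V_2 - 0.002564·V_1 = 0
Determinant D = (0.104)(0.3056) - (-0.002564)(-0.002564) = 0.03179
V_1 = [(1.5)(0.3056) - (-0.002564)(0)]/D = 14.42 V
V_2 = [(0.104)(0) - (1.5)(-0.002564)]/D = 0.121 V
V_th = V_2 - V_3 = 0.121 - 0 = 0.121 V
Step 2 — R_th: zero the source — replace V1 by a short circuit (node 3 merges into node 0) — and find the resistance seen between A (node 2) and B (node 0).
Reduce the network between node 2 (A) and node 0 (B) by series/parallel combination:
  Rp1 = R1 ‖ R3 (parallel, both between nodes 0 and 1) = 1/(1/10 + 1/680) = 9.855 Ω
  Rs1 = R2 + Rp1 (series, joined only at node 1) = 390 + 9.855 = 399.9 Ω
  Rp2 = R4 ‖ Rs1 (parallel, both between nodes 0 and 2) = 1/(1/3.3 + 1/399.9) = 3.273 Ω
R_th = 3.273 Ω

Final answer: V_th = 0.121 V, R_th = 3.273 Ω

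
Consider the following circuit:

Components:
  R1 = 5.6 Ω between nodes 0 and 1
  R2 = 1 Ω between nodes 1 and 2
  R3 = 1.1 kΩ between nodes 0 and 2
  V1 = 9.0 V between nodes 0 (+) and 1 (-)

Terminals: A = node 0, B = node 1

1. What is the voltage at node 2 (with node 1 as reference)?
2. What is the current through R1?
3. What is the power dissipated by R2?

Nodal analysis, taking node 1 as the 0 V reference.
Source V1 fixes V_0 = 9 V.
KCL at each unknown node (sum of currents leaving = 0; resistances in Ω):
  Node 2: (V_2 - 0)/1 + (V_2 - 9)/1100 = 0
Collecting terms: 1.001 × V_2 = 0.008182  =>  V_2 = 0.008174 V
Part 1:
  Read off the nodal solution: V_2 = 0.008174 V
Part 2:
  I_R1 = (V_0 - V_1)/R1 = (9 - 0)/5.6 = 1.607 A
  Magnitude: I_R1 = 1.607 A
Part 3:
  I_R2 = (V_1 - V_2)/R2 = (0 - 0.008174)/1 = -0.008174 A
  P_R2 = I_R2² × R2 = (-0.008174)² × 1 = 0.00006682 W

Final answers:
1. V_2 = 0.008174 V
2. I_R1 = 1.607 A
3. P_R2 = 6.682e-05 W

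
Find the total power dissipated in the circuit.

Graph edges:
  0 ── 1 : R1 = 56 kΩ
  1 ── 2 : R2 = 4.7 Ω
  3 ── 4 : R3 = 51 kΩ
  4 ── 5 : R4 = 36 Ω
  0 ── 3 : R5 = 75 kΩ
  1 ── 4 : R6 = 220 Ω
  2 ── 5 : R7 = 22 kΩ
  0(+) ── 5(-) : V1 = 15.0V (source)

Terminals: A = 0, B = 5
Nodal analysis, taking node 5 as the 0 V reference.
Source V1 fixes V_0 = 15 V.
KCL at each unknown node (sum of currents leaving = 0; resistances in Ω):
  Node 1: (V_1 - 15)/56000 + (V_1 - V_2)/4.7 + (V_1 - V_4)/220 = 0
  Node 2: (V_2 - V_1)/4.7 + (V_2 - 0)/22000 = 0
  Node 3: (V_3 - V_4)/51000 + (V_3 - 15)/75000 = 0
  Node 4: (V_4 - V_3)/51000 + (V_4 - 0)/36 + (V_4 - V_1)/220 = 0
Collecting terms (coefficients in siemens):
  0.2173·V_1 - 0.2128·V_2 - 0.004545·V_4 = 0.0002679
  0.2128·V_2 - 0.2128·V_1 = 0
  0.00003294·V_3 - 0.00001961·V_4 = 0.0002
  0.03234·V_4 - 0.004545·V_1 - 0.00001961·V_3 = 0
Solving these 4 simultaneous equations (Gaussian elimination) gives:
  V_1 = 0.07169 V, V_2 = 0.07168 V, V_3 = 6.08 V, V_4 = 0.01376 V
Power in each resistor, P = (ΔV)²/R:
  P_R1 = (15 - 0.07169)²/56000 = 0.00398 W
  P_R2 = (0.07169 - 0.07168)²/4.7 = 0.00000000004989 W
  P_R3 = (6.08 - 0.01376)²/51000 = 0.0007215 W
  P_R4 = (0.01376 - 0)²/36 = 0.00000526 W
  P_R5 = (15 - 6.08)²/75000 = 0.001061 W
  P_R6 = (0.07169 - 0.01376)²/220 = 0.00001525 W
  P_R7 = (0.07168 - 0)²/22000 = 0.0000002335 W
P_total = P_R1 + P_R2 + P_R3 + P_R4 + P_R5 + P_R6 + P_R7 = 0.005783 W

Final answer: 0.005783 W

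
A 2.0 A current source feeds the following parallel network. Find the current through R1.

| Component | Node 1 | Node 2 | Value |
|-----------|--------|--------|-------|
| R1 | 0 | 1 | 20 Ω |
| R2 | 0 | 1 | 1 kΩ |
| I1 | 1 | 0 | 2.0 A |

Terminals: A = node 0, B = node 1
All resistors sit directly between nodes 0 and 1, so they are in parallel and share one voltage V; the full source current 2 A splits among them.
1/R_par = 1/20 + 1/1000 = 0.051 S  =>  R_par = 19.61 Ω
V = I × R_par = 2 × 19.61 = 39.22 V
I_R1 = V/R1 = 39.22/20 = 1.961 A

Final answer: 1.961 A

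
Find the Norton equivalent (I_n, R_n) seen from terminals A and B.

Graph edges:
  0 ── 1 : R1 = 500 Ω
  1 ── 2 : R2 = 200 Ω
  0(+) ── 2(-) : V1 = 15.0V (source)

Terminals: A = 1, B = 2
Find the Thévenin equivalent first; then I_n = V_th/R_th and R_n = R_th.
Step 1 — V_th is the open-circuit voltage V_A - V_B (nothing connected across the terminals).
Nodal analysis, taking node 2 as the 0 V reference.
Source V1 fixes V_0 = 15 V.
KCL at each unknown node (sum of currents leaving = 0; resistances in Ω):
  Node 1: (V_1 - 15)/500 + (V_1 - 0)/200 = 0
Collecting terms: 0.007 × V_1 = 0.03  =>  V_1 = 4.286 V
V_th = V_1 - V_2 = 4.286 - 0 = 4.286 V
Step 2 — R_th: zero the source — replace V1 by a short circuit (node 2 merges into node 0) — and find the resistance seen between A (node 1) and B (node 0).
Reduce the network between node 1 (A) and node 0 (B) by series/parallel combination:
  Rp1 = R1 ‖ R2 (parallel, both between nodes 0 and 1) = 1/(1/500 + 1/200) = 142.9 Ω
R_th = 142.9 Ω
I_n = V_th/R_th = 4.286/142.9 = 0.03 A, and R_n = R_th = 142.9 Ω

Final answer: I_n = 0.03 A, R_n = 142.9 Ω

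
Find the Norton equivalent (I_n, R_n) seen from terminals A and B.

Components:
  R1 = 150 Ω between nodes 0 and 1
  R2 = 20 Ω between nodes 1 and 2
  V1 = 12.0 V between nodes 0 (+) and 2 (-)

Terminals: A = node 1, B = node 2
Find the Thévenin equivalent first; then I_n = V_th/R_th and R_n = R_th.
Step 1 — V_th is the open-circuit voltage V_A - V_B (nothing connected across the terminals).
Nodal analysis, taking node 2 as the 0 V reference.
Source V1 fixes V_0 = 12 V.
KCL at each unknown node (sum of currents leaving = 0; resistances in Ω):
  Node 1: (V_1 - 12)/150 + (V_1 - 0)/20 = 0
Collecting terms: 0.05667 × V_1 = 0.08  =>  V_1 = 1.412 V
V_th = V_1 - V_2 = 1.412 - 0 = 1.412 V
Step 2 — R_th: zero the source — replace V1 by a short circuit (node 2 merges into node 0) — and find the resistance seen between A (node 1) and B (node 0).
Reduce the network between node 1 (A) and node 0 (B) by series/parallel combination:
  Rp1 = R1 ‖ R2 (parallel, both between nodes 0 and 1) = 1/(1/150 + 1/20) = 17.65 Ω
R_th = 17.65 Ω
I_n = V_th/R_th = 1.412/17.65 = 0.08 A, and R_n = R_th = 17.65 Ω

Final answer: I_n = 0.08 A, R_n = 17.65 Ω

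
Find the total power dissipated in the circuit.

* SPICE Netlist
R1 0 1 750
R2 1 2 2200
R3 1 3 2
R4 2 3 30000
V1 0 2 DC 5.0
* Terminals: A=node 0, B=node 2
Nodal analysis, taking node 2 as the 0 V reference.
Source V1 fixes V_0 = 5 V.
KCL at each unknown node (sum of currents leaving = 0; resistances in Ω):
  Node 1: (V_1 - 5)/750 + (V_1 - 0)/2200 + (V_1 - V_3)/2 = 0
  Node 3: (V_3 - V_1)/2 + (V_3 - 0)/30000 = 0
Collecting terms (coefficients in siemens):
  0.5018·V_1 - 0.5·V_3 = 0.006667
  0.5·V_3 - 0.5·V_1 = 0
Determinant D = (0.5018)(0.5) - (-0.5)(-0.5) = 0.0009107
V_1 = [(0.006667)(0.5) - (-0.5)(0)]/D = 3.661 V
V_3 = [(0.5018)(0) - (0.006667)(-0.5)]/D = 3.66 V
Power in each resistor, P = (ΔV)²/R:
  P_R1 = (5 - 3.661)²/750 = 0.002392 W
  P_R2 = (3.661 - 0)²/2200 = 0.006091 W
  P_R3 = (3.661 - 3.66)²/2 = 0.00000002977 W
  P_R4 = (0 - 3.66)²/30000 = 0.0004466 W
P_total = P_R1 + P_R2 + P_R3 + P_R4 = 0.00893 W

Final answer: 0.00893 W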